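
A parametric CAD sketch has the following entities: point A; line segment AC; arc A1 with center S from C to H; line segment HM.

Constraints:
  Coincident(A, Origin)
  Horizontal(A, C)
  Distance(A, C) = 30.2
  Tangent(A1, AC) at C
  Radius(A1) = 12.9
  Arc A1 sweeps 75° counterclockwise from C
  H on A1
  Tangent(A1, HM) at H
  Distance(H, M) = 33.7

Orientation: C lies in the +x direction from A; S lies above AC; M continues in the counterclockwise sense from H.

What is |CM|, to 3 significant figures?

47.1

On A1, C sits at bearing -90° from S; a 75° counterclockwise sweep puts H at bearing -15°, so H = S + 12.9·(cos -15°, sin -15°) = (42.7, 9.56). A1 meets HM tangentially, so SH is at right angles to HM, so HM runs along (−sin -15°, cos -15°); with |HM| = 33.7, M = (51.4, 42.1). Then |CM| = |M − C| = 47.1.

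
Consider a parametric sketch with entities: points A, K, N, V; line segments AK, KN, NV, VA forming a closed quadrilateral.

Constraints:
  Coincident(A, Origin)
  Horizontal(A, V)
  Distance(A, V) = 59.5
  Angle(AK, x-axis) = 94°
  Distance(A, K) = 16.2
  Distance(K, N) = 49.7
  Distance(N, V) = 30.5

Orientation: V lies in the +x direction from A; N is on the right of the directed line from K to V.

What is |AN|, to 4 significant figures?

39.31

Checks: |KN| = 49.70 ✓; |NV| = 30.50 ✓.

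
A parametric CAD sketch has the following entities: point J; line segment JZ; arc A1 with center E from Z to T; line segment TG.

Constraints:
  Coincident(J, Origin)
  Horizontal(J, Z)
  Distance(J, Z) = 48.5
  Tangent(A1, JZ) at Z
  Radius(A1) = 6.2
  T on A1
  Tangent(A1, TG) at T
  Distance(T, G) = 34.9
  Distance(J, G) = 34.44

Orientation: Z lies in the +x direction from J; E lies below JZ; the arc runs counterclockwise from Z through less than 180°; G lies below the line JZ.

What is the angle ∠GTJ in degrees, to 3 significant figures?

50.2°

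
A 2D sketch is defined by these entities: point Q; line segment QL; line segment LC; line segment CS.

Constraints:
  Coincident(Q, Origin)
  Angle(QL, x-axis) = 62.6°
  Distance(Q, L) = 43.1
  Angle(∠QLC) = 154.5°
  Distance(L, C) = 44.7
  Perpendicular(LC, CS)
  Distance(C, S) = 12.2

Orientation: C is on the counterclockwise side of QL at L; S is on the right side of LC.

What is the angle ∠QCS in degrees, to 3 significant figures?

103°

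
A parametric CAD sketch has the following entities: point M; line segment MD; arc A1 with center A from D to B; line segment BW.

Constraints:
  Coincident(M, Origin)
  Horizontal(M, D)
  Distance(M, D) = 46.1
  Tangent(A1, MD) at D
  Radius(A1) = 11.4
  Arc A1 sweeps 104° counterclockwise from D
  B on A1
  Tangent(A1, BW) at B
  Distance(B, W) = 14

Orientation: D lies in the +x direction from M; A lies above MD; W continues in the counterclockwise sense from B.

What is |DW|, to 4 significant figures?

28.78

M is at the origin; M and D share the same y with |MD| = 46.1 and D on the +x side, so D = (46.10, 0.000). A1 meets MD tangentially, so AD is at right angles to MD, so A = D + (0, 11.4) = (46.10, 11.40). On A1, D sits at bearing -90° from A; a 104° counterclockwise sweep puts B at bearing 14°, so B = A + 11.4·(cos 14°, sin 14°) = (57.16, 14.16). Tangency of A1 to BW means the radius AB is perpendicular to BW, so BW runs along (−sin 14°, cos 14°); with |BW| = 14.0, W = (53.77, 27.74). Then |DW| = |W − D| = 28.78.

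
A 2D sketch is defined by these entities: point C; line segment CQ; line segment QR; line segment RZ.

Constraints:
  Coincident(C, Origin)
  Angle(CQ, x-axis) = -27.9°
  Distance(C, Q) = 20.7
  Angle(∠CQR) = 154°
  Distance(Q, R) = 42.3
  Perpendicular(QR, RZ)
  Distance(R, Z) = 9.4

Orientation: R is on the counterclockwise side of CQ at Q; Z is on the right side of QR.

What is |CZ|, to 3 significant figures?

63.6

C is at the origin; CQ runs at -27.9° with length 20.7, so Q = 20.7·(cos -27.9°, sin -27.9°) = (18.3, -9.69). ∠CQR = 154.0°, so QR runs at -27.9° + (180° − 154.0°) = -1.90° from the x-axis; with |QR| = 42.3, R = Q + 42.3·(cos -1.90°, sin -1.90°) = (60.6, -11.1). QR ⟂ RZ; with |RZ| = 9.4 on the right of QR, Z = R + 9.4·(-0.0332, -0.999) = (60.3, -20.5). Then |CZ| = |Z − C| = 63.6.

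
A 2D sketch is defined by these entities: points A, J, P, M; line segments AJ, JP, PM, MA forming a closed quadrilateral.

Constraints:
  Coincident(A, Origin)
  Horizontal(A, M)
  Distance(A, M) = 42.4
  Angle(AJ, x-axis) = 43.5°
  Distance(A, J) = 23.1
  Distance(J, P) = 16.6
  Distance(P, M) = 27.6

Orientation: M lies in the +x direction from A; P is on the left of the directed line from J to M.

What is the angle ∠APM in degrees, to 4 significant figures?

76.01°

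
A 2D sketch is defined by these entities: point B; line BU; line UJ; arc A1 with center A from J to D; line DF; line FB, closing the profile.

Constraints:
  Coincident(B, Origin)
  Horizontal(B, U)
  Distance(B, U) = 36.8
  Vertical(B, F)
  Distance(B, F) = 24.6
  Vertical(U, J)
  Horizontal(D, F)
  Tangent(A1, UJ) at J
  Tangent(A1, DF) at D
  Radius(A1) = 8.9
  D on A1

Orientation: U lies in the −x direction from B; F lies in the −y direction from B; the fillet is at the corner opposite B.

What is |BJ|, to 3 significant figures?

40.0

B is at the origin; B and U share the same y with |BU| = 36.8 and U on the −x side, so U = (-36.8, 0.00). B and F share the same x with |BF| = 24.6 and F on the −y side, so F = (0.00, -24.6). The virtual corner opposite B is at (-36.8, -24.6). A1 meets UJ tangentially, so AJ is at right angles to UJ and tangency of A1 to DF means the radius AD is perpendicular to DF, with radius 8.9, so the center A sits 8.9 in from both sides at A = (-27.9, -15.7). That places the tangent points at J = (-36.8, -15.7) on UJ and D = (-27.9, -24.6) on DF. Then |BJ| = |J − B| = 40.0.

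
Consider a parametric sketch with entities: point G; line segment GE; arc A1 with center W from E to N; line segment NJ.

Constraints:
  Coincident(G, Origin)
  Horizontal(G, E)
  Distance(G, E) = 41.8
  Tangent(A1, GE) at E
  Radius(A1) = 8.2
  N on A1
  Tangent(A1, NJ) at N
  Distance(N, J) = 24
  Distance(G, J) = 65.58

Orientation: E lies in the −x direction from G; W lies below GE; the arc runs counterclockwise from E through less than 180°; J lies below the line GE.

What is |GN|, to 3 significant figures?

49.2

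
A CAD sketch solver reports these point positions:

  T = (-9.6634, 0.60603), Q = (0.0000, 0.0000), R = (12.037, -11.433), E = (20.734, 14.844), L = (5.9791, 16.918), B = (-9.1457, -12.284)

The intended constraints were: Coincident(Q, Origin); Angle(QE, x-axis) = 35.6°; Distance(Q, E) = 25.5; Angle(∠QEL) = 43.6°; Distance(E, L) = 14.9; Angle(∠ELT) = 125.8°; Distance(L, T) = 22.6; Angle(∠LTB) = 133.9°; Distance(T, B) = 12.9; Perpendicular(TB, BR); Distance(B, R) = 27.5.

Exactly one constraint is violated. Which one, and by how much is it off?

Distance(B, R) = 27.5 — off by 6.30.

Q = (0.00, 0.00) ✓; QE at 35.60° ✓; |QE| = 25.50 ✓; ∠QEL = 43.60° ✓; |EL| = 14.90 ✓; ∠ELT = 125.8° ✓; |LT| = 22.60 ✓; ∠LTB = 133.9° ✓; |TB| = 12.90 ✓; ∠(TB, BR) = 90.00° ✓; |BR| = 21.20 ✗.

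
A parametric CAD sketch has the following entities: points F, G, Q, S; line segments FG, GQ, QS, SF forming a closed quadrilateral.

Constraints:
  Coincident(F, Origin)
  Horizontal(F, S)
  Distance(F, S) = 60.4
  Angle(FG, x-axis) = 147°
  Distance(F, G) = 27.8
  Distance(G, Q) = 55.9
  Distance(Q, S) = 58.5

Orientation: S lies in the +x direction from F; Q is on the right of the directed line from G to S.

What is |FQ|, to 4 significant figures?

31.38

Checks: |GQ| = 55.90 ✓; |QS| = 58.50 ✓.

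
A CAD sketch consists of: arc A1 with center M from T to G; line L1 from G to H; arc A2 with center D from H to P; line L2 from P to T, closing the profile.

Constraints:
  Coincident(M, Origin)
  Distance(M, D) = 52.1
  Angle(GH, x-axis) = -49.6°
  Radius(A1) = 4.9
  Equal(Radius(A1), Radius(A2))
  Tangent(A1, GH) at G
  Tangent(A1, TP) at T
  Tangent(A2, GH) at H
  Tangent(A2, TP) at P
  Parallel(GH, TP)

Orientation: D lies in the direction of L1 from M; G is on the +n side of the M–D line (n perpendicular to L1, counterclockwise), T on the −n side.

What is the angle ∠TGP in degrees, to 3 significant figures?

79.3°

Tangency of A1 to both parallel lines with radius 4.9 puts G and T at M ± 4.9·n: G = (3.73, 3.18), T = (-3.73, -3.18). Equal radii place H and P the same way about D: H = D + 4.9·n = (37.5, -36.5), P = D − 4.9·n = (30.0, -42.9). Then cos ∠TGP = GT·GP / (|GT||GP|), giving 79.3°.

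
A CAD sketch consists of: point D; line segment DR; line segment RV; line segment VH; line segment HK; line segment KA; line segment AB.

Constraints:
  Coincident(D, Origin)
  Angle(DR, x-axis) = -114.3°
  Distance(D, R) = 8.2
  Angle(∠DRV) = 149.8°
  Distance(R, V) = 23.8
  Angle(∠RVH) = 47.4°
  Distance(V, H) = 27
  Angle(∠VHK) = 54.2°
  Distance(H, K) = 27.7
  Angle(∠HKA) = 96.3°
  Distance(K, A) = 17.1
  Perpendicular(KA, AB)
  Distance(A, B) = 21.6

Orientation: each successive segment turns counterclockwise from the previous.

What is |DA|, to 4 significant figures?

28.64

D is at the origin; DR runs at -114.3° with length 8.2, so R = (-3.374, -7.474). ∠DRV = 149.8° gives RV at -84.10° from the x-axis; with |RV| = 23.8, V = (-0.9280, -31.15). ∠RVH = 47.4° gives VH at 48.50° from the x-axis; with |VH| = 27.0, H = (16.96, -10.93). ∠VHK = 54.2° gives HK at 174.3° from the x-axis; with |HK| = 27.7, K = (-10.60, -8.174). ∠HKA = 96.3° gives KA at -102.0° from the x-axis; with |KA| = 17.1, A = (-14.16, -24.90). Then |DA| = |A − D| = 28.64.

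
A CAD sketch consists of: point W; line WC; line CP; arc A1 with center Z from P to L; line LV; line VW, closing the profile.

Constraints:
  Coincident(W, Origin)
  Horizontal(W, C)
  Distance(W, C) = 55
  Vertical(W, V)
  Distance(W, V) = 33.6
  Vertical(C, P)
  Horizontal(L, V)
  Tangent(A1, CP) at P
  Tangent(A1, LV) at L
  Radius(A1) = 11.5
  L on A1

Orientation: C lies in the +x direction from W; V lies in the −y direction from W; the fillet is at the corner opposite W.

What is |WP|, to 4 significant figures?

59.27

The virtual corner opposite W is at (55.00, -33.60). Tangency of A1 to CP means the radius ZP is perpendicular to CP and A1 meets LV tangentially, so ZL is at right angles to LV, with radius 11.5, so the center Z sits 11.5 in from both sides at Z = (43.50, -22.10). That places the tangent points at P = (55.00, -22.10) on CP and L = (43.50, -33.60) on LV. Then |WP| = |P − W| = 59.27.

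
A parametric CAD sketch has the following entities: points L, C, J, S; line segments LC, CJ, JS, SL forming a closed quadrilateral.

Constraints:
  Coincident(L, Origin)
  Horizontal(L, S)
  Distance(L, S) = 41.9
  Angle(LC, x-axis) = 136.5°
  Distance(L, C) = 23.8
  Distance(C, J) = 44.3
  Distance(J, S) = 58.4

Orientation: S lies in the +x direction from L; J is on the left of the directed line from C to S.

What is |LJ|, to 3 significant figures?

51.3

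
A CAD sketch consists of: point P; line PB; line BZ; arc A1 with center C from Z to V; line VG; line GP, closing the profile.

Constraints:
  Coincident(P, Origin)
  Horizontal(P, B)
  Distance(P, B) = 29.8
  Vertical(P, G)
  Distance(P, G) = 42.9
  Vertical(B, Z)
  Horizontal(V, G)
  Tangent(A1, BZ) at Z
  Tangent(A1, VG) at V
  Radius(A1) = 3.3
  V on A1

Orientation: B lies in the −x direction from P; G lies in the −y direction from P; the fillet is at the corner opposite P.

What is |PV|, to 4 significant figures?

50.42

The virtual corner opposite P is at (-29.80, -42.90). A1 meets BZ tangentially, so CZ is at right angles to BZ and tangency of A1 to VG means the radius CV is perpendicular to VG, with radius 3.3, so the center C sits 3.3 in from both sides at C = (-26.50, -39.60). That places the tangent points at Z = (-29.80, -39.60) on BZ and V = (-26.50, -42.90) on VG. Then |PV| = |V − P| = 50.42.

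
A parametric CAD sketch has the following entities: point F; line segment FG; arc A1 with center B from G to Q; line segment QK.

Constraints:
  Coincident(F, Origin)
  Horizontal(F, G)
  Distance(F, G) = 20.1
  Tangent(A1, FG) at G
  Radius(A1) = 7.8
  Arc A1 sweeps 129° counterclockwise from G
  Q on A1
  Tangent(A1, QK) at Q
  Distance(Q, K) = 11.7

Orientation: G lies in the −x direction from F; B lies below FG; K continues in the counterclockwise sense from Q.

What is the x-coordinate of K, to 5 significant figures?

-18.799

F is at the origin; F and G share the same y with |FG| = 20.1 and G on the −x side, so G = (-20.100, 0.0000). The tangent condition forces BG to be normal to FG, so B = G + (0, -7.8) = (-20.100, -7.8000). On A1, G sits at bearing 90° from B; a 129° counterclockwise sweep puts Q at bearing 219°, so Q = B + 7.8·(cos 219°, sin 219°) = (-26.162, -12.709). A1 meets QK tangentially, so BQ is at right angles to QK, so QK runs along (−sin 219°, cos 219°); with |QK| = 11.7, K = (-18.799, -21.801). So K.x = -18.799.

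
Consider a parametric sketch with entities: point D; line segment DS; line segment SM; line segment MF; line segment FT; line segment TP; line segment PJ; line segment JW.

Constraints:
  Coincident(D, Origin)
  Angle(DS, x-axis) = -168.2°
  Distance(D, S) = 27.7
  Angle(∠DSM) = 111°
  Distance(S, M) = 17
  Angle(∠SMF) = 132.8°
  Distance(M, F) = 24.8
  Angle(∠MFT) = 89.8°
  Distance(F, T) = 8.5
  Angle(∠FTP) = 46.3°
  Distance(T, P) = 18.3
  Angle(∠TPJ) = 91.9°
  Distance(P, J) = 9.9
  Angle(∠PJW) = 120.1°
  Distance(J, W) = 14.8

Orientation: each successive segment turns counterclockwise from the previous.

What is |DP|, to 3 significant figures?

42.9

∠MFT = 89.8° gives FT at 38.2° from the x-axis; with |FT| = 8.5, T = (-7.88, -36.7). ∠FTP = 46.3° gives TP at 172° from the x-axis; with |TP| = 18.3, P = (-26.0, -34.2). Then |DP| = |P − D| = 42.9.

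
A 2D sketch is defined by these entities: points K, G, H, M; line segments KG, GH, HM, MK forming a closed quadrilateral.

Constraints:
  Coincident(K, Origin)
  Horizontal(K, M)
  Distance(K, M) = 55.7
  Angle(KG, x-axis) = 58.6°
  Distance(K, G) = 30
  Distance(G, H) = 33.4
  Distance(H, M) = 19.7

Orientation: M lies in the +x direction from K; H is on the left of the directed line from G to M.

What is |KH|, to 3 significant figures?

51.5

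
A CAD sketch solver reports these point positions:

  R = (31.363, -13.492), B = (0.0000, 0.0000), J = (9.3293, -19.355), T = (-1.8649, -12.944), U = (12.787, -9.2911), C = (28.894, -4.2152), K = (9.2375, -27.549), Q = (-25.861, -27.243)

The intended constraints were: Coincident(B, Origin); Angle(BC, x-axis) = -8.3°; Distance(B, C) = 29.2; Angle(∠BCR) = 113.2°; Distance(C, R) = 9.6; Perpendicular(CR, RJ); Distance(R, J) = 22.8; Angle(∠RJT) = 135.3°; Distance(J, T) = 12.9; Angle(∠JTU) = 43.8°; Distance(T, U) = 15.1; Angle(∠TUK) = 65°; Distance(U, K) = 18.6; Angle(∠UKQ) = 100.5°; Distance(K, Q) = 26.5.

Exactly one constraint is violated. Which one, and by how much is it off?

Distance(K, Q) = 26.5 — off by 8.60.

B = (0.00, 0.00) ✓; BC at -8.300° ✓; |BC| = 29.20 ✓; ∠BCR = 113.2° ✓; |CR| = 9.600 ✓; ∠(CR, RJ) = 90.00° ✓; |RJ| = 22.80 ✓; ∠RJT = 135.3° ✓; |JT| = 12.90 ✓; ∠JTU = 43.80° ✓; |TU| = 15.10 ✓; ∠TUK = 65.00° ✓; |UK| = 18.60 ✓; ∠UKQ = 100.5° ✓; |KQ| = 35.10 ✗.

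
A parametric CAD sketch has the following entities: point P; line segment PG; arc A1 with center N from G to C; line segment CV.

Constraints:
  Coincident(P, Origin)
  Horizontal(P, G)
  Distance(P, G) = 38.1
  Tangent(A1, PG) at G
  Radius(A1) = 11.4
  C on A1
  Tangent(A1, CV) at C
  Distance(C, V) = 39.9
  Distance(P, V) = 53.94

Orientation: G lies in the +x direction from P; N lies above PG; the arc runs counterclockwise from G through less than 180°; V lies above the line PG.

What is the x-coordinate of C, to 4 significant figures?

46.90

P is at the origin; P and G share the same y with |PG| = 38.1 and G on the +x side, so G = (38.10, 0.000). Since A1 is tangent to PG there, NG ⟂ PG, so N = G + (0, 11.4) = (38.10, 11.40). Since NC ⟂ CV (tangency), |NV| = √(11.4² + 39.9²) = 41.50 regardless of where C sits on A1. So V lies on both circle(P, 53.94) and circle(N, 41.50); the above-PG intersection is V = (21.54, 49.45). C is the foot of the tangent from V: C = (46.90, 18.65).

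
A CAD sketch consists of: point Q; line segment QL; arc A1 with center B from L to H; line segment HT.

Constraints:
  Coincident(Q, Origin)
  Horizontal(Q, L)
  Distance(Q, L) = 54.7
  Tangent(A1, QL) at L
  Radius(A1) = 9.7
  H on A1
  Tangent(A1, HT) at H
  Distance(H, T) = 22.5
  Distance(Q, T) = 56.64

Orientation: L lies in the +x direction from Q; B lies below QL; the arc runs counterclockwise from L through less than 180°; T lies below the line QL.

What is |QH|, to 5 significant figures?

46.163

Checks: Q.y = 0.00, L.y = 0.00 ✓; ∠(BL, LQ) = 90.00° ✓; |BH| = 9.700 ✓; ∠(BH, HT) = 90.00° ✓; |HT| = 22.50 ✓; |QT| = 56.64 ✓.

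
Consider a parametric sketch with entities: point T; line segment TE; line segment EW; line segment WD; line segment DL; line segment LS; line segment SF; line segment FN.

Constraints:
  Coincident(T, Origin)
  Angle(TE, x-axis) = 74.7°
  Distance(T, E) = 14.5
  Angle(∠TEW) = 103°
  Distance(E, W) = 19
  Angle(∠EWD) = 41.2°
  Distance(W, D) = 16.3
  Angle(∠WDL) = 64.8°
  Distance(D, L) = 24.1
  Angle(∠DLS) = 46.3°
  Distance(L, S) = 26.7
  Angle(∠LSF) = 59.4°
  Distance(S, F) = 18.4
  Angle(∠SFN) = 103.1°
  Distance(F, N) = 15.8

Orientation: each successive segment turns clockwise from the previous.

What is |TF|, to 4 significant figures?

12.19

T is at the origin; TE runs at 74.7° with length 14.5, so E = (3.826, 13.99). ∠TEW = 103.0° gives EW at -2.300° from the x-axis; with |EW| = 19.0, W = (22.81, 13.22). ∠EWD = 41.2° gives WD at -141.1° from the x-axis; with |WD| = 16.3, D = (10.13, 2.988). ∠WDL = 64.8° gives DL at 103.7° from the x-axis; with |DL| = 24.1, L = (4.418, 26.40). ∠DLS = 46.3° gives LS at -30.00° from the x-axis; with |LS| = 26.7, S = (27.54, 13.05). ∠LSF = 59.4° gives SF at -150.6° from the x-axis; with |SF| = 18.4, F = (11.51, 4.019). Then |TF| = |F − T| = 12.19.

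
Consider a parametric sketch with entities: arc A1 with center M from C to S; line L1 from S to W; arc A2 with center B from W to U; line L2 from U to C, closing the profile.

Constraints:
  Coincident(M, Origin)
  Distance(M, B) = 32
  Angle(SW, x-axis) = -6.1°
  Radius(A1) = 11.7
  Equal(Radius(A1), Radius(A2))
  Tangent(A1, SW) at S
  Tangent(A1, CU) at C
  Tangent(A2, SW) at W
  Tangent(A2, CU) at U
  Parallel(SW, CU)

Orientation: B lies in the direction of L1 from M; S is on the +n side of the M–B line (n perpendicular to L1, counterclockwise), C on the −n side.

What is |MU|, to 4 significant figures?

34.07

The slot axis is L1's direction at -6.1°, so u = (cos -6.1°, sin -6.1°) = (0.9943, -0.1063) and n = (−sin -6.1°, cos -6.1°) = (0.1063, 0.9943). M is at the origin and B lies 32.0 along u from M, so B = 32.0·u = (31.82, -3.400). Tangency of A1 to both parallel lines with radius 11.7 puts S and C at M ± 11.7·n: S = (1.243, 11.63), C = (-1.243, -11.63). Equal radii place W and U the same way about B: W = B + 11.7·n = (33.06, 8.233), U = B − 11.7·n = (30.58, -15.03). Then |MU| = |U − M| = 34.07.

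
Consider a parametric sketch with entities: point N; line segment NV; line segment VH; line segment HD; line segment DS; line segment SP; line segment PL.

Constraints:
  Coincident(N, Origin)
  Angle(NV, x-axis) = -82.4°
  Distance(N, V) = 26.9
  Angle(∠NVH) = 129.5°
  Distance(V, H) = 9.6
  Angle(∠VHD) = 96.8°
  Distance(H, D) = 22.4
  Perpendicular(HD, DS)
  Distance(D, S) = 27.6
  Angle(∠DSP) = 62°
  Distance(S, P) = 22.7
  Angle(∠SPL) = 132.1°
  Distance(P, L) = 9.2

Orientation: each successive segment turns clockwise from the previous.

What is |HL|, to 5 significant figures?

8.0210

N is at the origin; NV runs at -82.4° with length 26.9, so V = (3.5577, -26.664). ∠NVH = 129.5° gives VH at -132.90° from the x-axis; with |VH| = 9.6, H = (-2.9772, -33.696). ∠VHD = 96.8° gives HD at 143.90° from the x-axis; with |HD| = 22.4, D = (-21.076, -20.498). The perpendicularity gives DS at right angles to HD, so DS runs at 53.900°; with |DS| = 27.6, S = (-4.8144, 1.8024). ∠DSP = 62.0° gives SP at -64.100° from the x-axis; with |SP| = 22.7, P = (5.1010, -18.618). ∠SPL = 132.1° gives PL at -112.00° from the x-axis; with |PL| = 9.2, L = (1.6546, -27.148). Then |HL| = |L − H| = 8.0210.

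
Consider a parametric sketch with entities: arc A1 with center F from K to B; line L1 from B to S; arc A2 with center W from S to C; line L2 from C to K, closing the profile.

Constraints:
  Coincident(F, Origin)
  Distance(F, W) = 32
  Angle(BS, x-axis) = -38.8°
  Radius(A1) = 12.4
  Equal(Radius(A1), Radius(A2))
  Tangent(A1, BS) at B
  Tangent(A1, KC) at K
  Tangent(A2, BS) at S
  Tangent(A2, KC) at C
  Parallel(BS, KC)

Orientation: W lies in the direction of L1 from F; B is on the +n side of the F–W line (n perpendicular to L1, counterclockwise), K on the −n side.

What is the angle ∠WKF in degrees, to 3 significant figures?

68.8°

The slot axis is L1's direction at -38.8°, so u = (cos -38.8°, sin -38.8°) = (0.779, -0.627) and n = (−sin -38.8°, cos -38.8°) = (0.627, 0.779). F is at the origin and W lies 32.0 along u from F, so W = 32.0·u = (24.9, -20.1). Tangency of A1 to both parallel lines with radius 12.4 puts B and K at F ± 12.4·n: B = (7.77, 9.66), K = (-7.77, -9.66). Then cos ∠WKF = KW·KF / (|KW||KF|), giving 68.8°.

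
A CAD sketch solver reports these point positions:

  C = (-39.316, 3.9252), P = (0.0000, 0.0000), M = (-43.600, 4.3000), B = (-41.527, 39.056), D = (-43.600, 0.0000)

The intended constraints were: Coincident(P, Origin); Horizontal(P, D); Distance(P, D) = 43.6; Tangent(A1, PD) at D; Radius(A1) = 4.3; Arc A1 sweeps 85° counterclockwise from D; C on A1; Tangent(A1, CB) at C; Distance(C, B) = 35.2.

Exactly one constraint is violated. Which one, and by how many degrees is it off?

Tangent(A1, CB) at C — off by 8.60°.

P = (0.00, 0.00) ✓; P.y = 0.00, D.y = 0.00 ✓; |PD| = 43.60 ✓; ∠(MD, DP) = 90.00° ✓; |MD| = 4.300 ✓; bearing(M→C) − bearing(M→D) = 85.00° ✓; |MC| = 4.300 ✓; ∠(MC, CB) = 81.40° ✗; |CB| = 35.20 ✓.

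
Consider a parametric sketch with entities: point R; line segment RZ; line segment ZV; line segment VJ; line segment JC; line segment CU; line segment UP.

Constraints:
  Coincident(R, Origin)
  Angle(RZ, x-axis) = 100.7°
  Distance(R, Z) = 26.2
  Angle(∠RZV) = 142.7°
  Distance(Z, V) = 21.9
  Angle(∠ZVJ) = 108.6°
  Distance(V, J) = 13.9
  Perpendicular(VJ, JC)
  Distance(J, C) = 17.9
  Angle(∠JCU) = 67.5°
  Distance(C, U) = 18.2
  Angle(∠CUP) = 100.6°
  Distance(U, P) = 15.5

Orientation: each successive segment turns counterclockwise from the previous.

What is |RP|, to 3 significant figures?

49.8

R is at the origin; RZ runs at 100.7° with length 26.2, so Z = (-4.86, 25.7). ∠RZV = 142.7° gives ZV at 138° from the x-axis; with |ZV| = 21.9, V = (-21.1, 40.4). ∠ZVJ = 108.6° gives VJ at -151° from the x-axis; with |VJ| = 13.9, J = (-33.2, 33.6). VJ ⟂ JC, so JC runs at -60.6°; with |JC| = 17.9, C = (-24.5, 18.0). ∠JCU = 67.5° gives CU at 51.9° from the x-axis; with |CU| = 18.2, U = (-13.2, 32.3). ∠CUP = 100.6° gives UP at 131° from the x-axis; with |UP| = 15.5, P = (-23.5, 43.9). Then |RP| = |P − R| = 49.8.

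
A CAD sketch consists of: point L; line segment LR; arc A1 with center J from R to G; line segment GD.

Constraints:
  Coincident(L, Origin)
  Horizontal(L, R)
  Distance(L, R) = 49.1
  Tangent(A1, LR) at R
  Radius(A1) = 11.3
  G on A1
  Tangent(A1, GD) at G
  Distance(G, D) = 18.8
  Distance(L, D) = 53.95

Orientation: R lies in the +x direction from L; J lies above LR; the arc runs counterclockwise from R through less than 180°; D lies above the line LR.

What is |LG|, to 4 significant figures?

60.10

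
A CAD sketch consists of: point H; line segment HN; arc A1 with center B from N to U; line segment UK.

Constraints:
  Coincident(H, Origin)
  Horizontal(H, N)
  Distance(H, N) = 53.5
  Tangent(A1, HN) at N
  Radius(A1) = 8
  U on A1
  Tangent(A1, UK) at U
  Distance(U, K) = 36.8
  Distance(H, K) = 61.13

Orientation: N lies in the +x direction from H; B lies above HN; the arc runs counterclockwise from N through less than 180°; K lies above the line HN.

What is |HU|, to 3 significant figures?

61.6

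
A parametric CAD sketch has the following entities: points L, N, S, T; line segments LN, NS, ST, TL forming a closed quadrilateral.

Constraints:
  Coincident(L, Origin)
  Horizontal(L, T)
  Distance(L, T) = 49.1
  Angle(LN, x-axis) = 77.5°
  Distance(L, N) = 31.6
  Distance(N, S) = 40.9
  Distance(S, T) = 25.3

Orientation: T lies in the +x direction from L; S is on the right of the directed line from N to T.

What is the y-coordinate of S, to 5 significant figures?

-6.0262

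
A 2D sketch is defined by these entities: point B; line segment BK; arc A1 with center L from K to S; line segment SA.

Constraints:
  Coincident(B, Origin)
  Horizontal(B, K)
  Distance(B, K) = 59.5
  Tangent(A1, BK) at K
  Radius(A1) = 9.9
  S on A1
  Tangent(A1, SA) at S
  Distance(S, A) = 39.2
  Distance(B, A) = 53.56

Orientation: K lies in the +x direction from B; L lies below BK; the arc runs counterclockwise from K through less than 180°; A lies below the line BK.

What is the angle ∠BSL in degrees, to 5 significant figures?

161.68°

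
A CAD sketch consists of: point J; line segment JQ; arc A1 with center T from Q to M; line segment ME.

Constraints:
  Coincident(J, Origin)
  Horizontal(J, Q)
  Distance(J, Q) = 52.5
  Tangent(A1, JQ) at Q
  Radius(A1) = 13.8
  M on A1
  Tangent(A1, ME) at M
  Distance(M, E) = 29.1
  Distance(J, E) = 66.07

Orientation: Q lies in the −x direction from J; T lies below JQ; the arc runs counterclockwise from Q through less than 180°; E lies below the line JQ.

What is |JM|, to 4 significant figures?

67.47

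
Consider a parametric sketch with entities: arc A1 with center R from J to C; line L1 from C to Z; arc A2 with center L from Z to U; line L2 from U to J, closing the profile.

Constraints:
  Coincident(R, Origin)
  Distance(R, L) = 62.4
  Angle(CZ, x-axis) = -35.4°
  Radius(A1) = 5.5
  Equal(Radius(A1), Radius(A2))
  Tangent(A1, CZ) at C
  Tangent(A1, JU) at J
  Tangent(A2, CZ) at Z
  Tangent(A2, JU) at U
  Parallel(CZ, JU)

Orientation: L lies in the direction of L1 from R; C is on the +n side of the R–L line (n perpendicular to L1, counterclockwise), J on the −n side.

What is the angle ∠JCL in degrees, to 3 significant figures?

85.0°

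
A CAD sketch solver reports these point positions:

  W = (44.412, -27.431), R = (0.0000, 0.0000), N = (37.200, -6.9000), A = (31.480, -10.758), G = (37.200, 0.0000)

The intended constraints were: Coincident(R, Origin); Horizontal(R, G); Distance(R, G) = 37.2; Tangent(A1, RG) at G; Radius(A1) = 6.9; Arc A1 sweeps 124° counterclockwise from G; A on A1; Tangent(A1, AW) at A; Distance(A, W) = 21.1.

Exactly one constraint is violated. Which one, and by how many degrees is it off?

Tangent(A1, AW) at A — off by 3.80°.

R = (0.00, 0.00) ✓; R.y = 0.00, G.y = 0.00 ✓; |RG| = 37.20 ✓; ∠(NG, GR) = 90.00° ✓; |NG| = 6.900 ✓; bearing(N→A) − bearing(N→G) = 124.0° ✓; |NA| = 6.899 ✓; ∠(NA, AW) = 86.20° ✗; |AW| = 21.10 ✓.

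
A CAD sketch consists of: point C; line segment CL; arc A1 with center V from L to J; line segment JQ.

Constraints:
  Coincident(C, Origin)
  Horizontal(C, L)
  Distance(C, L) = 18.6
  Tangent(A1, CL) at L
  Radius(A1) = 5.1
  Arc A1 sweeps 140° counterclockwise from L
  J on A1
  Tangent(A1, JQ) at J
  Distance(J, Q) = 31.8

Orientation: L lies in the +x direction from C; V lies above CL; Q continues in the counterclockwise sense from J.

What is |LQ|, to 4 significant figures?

36.22

C is at the origin; C and L share the same y with |CL| = 18.6 and L on the +x side, so L = (18.60, 0.000). A1 meets CL tangentially, so VL is at right angles to CL, so V = L + (0, 5.1) = (18.60, 5.100). On A1, L sits at bearing -90° from V; a 140° counterclockwise sweep puts J at bearing 50°, so J = V + 5.1·(cos 50°, sin 50°) = (21.88, 9.007). The tangent condition forces VJ to be normal to JQ, so JQ runs along (−sin 50°, cos 50°); with |JQ| = 31.8, Q = (-2.482, 29.45). Then |LQ| = |Q − L| = 36.22.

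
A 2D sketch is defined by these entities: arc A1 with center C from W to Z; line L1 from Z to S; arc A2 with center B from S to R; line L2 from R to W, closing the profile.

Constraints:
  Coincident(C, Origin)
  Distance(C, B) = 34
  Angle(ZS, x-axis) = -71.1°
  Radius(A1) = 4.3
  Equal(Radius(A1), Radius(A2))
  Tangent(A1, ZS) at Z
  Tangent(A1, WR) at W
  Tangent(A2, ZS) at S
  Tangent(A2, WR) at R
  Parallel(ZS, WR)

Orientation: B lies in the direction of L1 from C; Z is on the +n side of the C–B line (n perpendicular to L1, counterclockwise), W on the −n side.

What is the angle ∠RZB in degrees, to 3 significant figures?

6.99°

The slot axis is L1's direction at -71.1°, so u = (cos -71.1°, sin -71.1°) = (0.324, -0.946) and n = (−sin -71.1°, cos -71.1°) = (0.946, 0.324). C is at the origin and B lies 34.0 along u from C, so B = 34.0·u = (11.0, -32.2). Tangency of A1 to both parallel lines with radius 4.3 puts Z and W at C ± 4.3·n: Z = (4.07, 1.39), W = (-4.07, -1.39). Equal radii place S and R the same way about B: S = B + 4.3·n = (15.1, -30.8), R = B − 4.3·n = (6.95, -33.6). Then cos ∠RZB = ZR·ZB / (|ZR||ZB|), giving 6.99°.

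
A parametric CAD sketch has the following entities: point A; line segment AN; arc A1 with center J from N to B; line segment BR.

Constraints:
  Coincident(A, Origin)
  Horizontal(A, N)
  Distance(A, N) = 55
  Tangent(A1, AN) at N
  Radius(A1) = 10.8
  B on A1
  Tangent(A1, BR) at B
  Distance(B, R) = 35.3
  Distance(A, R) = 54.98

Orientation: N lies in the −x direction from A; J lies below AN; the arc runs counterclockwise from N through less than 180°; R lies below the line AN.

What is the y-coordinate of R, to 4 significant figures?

-42.08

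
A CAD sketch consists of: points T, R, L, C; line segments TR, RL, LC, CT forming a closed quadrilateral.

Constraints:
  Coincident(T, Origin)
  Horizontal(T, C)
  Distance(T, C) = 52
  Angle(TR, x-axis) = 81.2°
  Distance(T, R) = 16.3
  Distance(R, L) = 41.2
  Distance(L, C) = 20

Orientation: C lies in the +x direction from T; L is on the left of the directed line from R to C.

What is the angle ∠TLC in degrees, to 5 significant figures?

92.098°

Checks: |RL| = 41.20 ✓; |LC| = 20.00 ✓.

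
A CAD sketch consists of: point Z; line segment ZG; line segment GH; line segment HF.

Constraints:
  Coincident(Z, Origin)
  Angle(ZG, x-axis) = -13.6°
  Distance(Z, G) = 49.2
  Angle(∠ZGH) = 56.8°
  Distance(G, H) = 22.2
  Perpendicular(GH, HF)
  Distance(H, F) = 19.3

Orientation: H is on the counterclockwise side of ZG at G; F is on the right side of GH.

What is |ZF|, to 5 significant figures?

60.654

Z is at the origin; ZG runs at -13.6° with length 49.2, so G = 49.2·(cos -13.6°, sin -13.6°) = (47.820, -11.569). ∠ZGH = 56.8°, so GH runs at -13.6° + (180° − 56.8°) = 109.60° from the x-axis; with |GH| = 22.2, H = G + 22.2·(cos 109.60°, sin 109.60°) = (40.373, 9.3447). GH is perpendicular to HF; with |HF| = 19.3 on the right of GH, F = H + 19.3·(0.94206, 0.33545) = (58.555, 15.819). Then |ZF| = |F − Z| = 60.654.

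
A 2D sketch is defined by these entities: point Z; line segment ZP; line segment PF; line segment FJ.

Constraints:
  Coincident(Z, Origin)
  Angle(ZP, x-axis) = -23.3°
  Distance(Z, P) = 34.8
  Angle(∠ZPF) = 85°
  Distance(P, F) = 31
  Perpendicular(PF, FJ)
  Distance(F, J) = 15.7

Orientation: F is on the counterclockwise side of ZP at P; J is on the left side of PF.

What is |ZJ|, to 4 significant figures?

33.79

Z is at the origin; ZP runs at -23.3° with length 34.8, so P = 34.8·(cos -23.3°, sin -23.3°) = (31.96, -13.76). ∠ZPF = 85.0°, so PF runs at -23.3° + (180° − 85.0°) = 71.70° from the x-axis; with |PF| = 31.0, F = P + 31.0·(cos 71.70°, sin 71.70°) = (41.70, 15.67). PF is perpendicular to FJ; with |FJ| = 15.7 on the left of PF, J = F + 15.7·(-0.9494, 0.3140) = (26.79, 20.60). Then |ZJ| = |J − Z| = 33.79.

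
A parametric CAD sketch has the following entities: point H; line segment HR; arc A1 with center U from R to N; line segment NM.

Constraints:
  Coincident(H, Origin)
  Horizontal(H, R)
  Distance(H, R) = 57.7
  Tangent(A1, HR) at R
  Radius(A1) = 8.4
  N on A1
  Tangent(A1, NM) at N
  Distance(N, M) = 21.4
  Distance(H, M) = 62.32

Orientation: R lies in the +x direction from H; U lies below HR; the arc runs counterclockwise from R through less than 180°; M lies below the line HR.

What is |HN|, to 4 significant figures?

50.52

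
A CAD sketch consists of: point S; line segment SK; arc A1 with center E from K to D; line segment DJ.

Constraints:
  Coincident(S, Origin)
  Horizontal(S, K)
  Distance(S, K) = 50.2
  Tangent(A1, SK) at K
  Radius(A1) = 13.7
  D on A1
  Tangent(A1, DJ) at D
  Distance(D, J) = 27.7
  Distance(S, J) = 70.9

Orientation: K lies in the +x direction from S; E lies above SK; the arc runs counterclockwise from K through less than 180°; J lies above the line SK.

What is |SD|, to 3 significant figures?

65.7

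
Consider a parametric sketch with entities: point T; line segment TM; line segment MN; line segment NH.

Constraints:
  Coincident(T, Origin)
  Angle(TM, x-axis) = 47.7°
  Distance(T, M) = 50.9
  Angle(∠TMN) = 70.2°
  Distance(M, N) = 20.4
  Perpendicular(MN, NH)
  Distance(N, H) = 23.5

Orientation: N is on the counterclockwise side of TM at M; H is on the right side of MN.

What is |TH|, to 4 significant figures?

71.46

T is at the origin; TM runs at 47.7° with length 50.9, so M = 50.9·(cos 47.7°, sin 47.7°) = (34.26, 37.65). ∠TMN = 70.2°, so MN runs at 47.7° + (180° − 70.2°) = 157.5° from the x-axis; with |MN| = 20.4, N = M + 20.4·(cos 157.5°, sin 157.5°) = (15.41, 45.45). MN ⟂ NH; with |NH| = 23.5 on the right of MN, H = N + 23.5·(0.3827, 0.9239) = (24.40, 67.17). Then |TH| = |H − T| = 71.46.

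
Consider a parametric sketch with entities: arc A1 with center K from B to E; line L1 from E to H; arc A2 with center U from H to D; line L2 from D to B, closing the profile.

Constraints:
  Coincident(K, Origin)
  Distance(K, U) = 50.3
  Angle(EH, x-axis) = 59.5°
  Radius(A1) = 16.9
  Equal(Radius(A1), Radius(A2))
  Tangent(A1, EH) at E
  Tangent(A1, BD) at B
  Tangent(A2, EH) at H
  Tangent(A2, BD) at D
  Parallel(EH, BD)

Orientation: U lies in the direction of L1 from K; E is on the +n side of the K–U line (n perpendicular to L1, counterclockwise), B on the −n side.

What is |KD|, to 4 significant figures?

53.06

The slot axis is L1's direction at 59.5°, so u = (cos 59.5°, sin 59.5°) = (0.5075, 0.8616) and n = (−sin 59.5°, cos 59.5°) = (-0.8616, 0.5075). K is at the origin and U lies 50.3 along u from K, so U = 50.3·u = (25.53, 43.34). Tangency of A1 to both parallel lines with radius 16.9 puts E and B at K ± 16.9·n: E = (-14.56, 8.577), B = (14.56, -8.577). Equal radii place H and D the same way about U: H = U + 16.9·n = (10.97, 51.92), D = U − 16.9·n = (40.09, 34.76). Then |KD| = |D − K| = 53.06.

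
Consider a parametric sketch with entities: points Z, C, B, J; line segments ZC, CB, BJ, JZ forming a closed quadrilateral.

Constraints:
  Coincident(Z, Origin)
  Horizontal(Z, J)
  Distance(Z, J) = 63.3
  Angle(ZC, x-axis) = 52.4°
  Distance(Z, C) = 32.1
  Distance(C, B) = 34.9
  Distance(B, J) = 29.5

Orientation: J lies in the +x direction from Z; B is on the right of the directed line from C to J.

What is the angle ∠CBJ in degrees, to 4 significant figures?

103.2°

Checks: |CB| = 34.90 ✓; |BJ| = 29.50 ✓.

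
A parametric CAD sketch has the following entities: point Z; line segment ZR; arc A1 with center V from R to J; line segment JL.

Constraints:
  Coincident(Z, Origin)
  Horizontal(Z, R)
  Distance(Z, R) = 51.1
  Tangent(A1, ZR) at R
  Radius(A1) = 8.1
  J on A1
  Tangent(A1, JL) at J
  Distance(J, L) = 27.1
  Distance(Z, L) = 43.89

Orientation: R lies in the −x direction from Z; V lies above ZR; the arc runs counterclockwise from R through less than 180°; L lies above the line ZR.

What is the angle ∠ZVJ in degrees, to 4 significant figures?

15.35°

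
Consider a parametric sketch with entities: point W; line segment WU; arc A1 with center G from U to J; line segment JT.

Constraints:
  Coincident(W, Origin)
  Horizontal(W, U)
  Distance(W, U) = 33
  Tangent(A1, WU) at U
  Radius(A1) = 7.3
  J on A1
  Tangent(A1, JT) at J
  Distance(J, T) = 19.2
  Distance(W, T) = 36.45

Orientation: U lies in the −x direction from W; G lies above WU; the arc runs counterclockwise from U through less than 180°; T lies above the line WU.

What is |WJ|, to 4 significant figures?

26.67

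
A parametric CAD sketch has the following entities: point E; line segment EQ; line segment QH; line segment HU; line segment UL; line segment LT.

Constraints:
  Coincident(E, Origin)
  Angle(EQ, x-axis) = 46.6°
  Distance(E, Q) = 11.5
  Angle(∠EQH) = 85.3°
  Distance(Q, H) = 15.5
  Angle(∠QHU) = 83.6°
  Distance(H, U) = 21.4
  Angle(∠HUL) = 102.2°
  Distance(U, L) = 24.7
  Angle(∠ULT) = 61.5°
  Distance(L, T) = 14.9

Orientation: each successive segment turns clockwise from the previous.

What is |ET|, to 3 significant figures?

6.81

E is at the origin; EQ runs at 46.6° with length 11.5, so Q = (7.90, 8.36). ∠EQH = 85.3° gives QH at -48.1° from the x-axis; with |QH| = 15.5, H = (18.3, -3.18). ∠QHU = 83.6° gives HU at -144° from the x-axis; with |HU| = 21.4, U = (0.831, -15.6). ∠HUL = 102.2° gives UL at 138° from the x-axis; with |UL| = 24.7, L = (-17.4, 1.02). ∠ULT = 61.5° gives LT at 19.2° from the x-axis; with |LT| = 14.9, T = (-3.37, 5.92). Then |ET| = |T − E| = 6.81.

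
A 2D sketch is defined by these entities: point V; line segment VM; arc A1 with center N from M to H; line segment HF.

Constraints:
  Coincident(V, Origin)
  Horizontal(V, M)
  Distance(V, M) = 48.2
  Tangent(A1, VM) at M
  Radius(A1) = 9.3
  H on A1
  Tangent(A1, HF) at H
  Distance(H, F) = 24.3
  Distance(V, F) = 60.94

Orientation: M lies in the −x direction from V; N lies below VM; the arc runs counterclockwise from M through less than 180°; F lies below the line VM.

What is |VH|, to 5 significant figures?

58.335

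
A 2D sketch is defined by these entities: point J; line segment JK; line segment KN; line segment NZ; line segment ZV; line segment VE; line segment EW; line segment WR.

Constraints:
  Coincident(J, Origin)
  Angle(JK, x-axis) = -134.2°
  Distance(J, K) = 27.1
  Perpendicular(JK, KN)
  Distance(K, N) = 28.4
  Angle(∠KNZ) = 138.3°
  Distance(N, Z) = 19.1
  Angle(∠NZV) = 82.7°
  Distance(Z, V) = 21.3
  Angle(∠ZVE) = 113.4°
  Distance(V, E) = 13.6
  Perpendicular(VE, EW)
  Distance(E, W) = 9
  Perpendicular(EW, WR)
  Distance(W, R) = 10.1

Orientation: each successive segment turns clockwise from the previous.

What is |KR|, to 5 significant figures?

32.203

J is at the origin; JK runs at -134.2° with length 27.1, so K = (-18.893, -19.428). JK is perpendicular to KN, so KN runs at 135.80°; with |KN| = 28.4, N = (-39.253, 0.37121). ∠KNZ = 138.3° gives NZ at 94.100° from the x-axis; with |NZ| = 19.1, Z = (-40.619, 19.422). ∠NZV = 82.7° gives ZV at -3.2000° from the x-axis; with |ZV| = 21.3, V = (-19.352, 18.233). ∠ZVE = 113.4° gives VE at -69.800° from the x-axis; with |VE| = 13.6, E = (-14.656, 5.4698). The perpendicularity gives EW at right angles to VE, so EW runs at -159.80°; with |EW| = 9.0, W = (-23.103, 2.3621). EW ⟂ WR, so WR runs at 110.20°; with |WR| = 10.1, R = (-26.590, 11.841). Then |KR| = |R − K| = 32.203.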